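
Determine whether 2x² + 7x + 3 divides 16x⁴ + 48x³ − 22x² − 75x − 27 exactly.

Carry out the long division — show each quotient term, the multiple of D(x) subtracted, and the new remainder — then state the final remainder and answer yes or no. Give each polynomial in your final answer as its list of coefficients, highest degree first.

Step 1: lead(16x⁴ + 48x³ − 22x² − 75x − 27) ÷ lead(D) = 16x⁴ ÷ 2x² = 8x². Subtract (8x²)·D = 16x⁴ + 56x³ + 24x². Remainder: −8x³ − 46x² − 75x − 27.
Step 2: lead(−8x³ − 46x² − 75x − 27) ÷ lead(D) = −8x³ ÷ 2x² = −4x. Subtract (−4x)·D = −8x³ − 28x² − 12x. Remainder: −18x² − 63x − 27.
Step 3: lead(−18x² − 63x − 27) ÷ lead(D) = −18x² ÷ 2x² = −9. Subtract (−9)·D = −18x² − 63x − 27. Remainder: 0.

R = [0], so D(x) is a factor of P(x). yes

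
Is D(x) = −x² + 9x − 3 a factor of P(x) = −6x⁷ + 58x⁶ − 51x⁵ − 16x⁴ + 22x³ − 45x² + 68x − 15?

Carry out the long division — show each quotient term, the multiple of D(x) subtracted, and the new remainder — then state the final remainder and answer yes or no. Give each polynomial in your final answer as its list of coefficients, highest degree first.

Step 1: lead(−6x⁷ + 58x⁶ − 51x⁵ − 16x⁴ + 22x³ − 45x² + 68x − 15) ÷ lead(D) = −6x⁷ ÷ −x² = 6x⁵. Subtract (6x⁵)·D = −6x⁷ + 54x⁶ − 18x⁵. Remainder: 4x⁶ − 33x⁵ − 16x⁴ + 22x³ − 45x² + 68x − 15.
Step 2: lead(4x⁶ − 33x⁵ − 16x⁴ + 22x³ − 45x² + 68x − 15) ÷ lead(D) = 4x⁶ ÷ −x² = −4x⁴. Subtract (−4x⁴)·D = 4x⁶ − 36x⁵ + 12x⁴. Remainder: 3x⁵ − 28x⁴ + 22x³ − 45x² + 68x − 15.
Step 3: lead(3x⁵ − 28x⁴ + 22x³ − 45x² + 68x − 15) ÷ lead(D) = 3x⁵ ÷ −x² = −3x³. Subtract (−3x³)·D = 3x⁵ − 27x⁴ + 9x³. Remainder: −x⁴ + 13x³ − 45x² + 68x − 15.
Step 4: lead(−x⁴ + 13x³ − 45x² + 68x − 15) ÷ lead(D) = −x⁴ ÷ −x² = x². Subtract (x²)·D = −x⁴ + 9x³ − 3x². Remainder: 4x³ − 42x² + 68x − 15.
Step 5: lead(4x³ − 42x² + 68x − 15) ÷ lead(D) = 4x³ ÷ −x² = −4x. Subtract (−4x)·D = 4x³ − 36x² + 12x. Remainder: −6x² + 56x − 15.
Step 6: lead(−6x² + 56x − 15) ÷ lead(D) = −6x² ÷ −x² = 6. Subtract (6)·D = −6x² + 54x − 18. Remainder: 2x + 3.

R = [2, 3], so D(x) is not a factor of P(x). no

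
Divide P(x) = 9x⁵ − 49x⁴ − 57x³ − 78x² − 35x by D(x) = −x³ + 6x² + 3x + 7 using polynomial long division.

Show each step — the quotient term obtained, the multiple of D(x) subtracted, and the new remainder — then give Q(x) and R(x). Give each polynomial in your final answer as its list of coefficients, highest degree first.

Q = [-9, -5, 0]; R = [0]

Step 1: lead(9x⁵ − 49x⁴ − 57x³ − 78x² − 35x) ÷ lead(D) = 9x⁵ ÷ −x³ = −9x². Subtract (−9x²)·D = 9x⁵ − 54x⁴ − 27x³ − 63x². Remainder: 5x⁴ − 30x³ − 15x² − 35x.
Step 2: lead(5x⁴ − 30x³ − 15x² − 35x) ÷ lead(D) = 5x⁴ ÷ −x³ = −5x. Subtract (−5x)·D = 5x⁴ − 30x³ − 15x² − 35x. Remainder: 0.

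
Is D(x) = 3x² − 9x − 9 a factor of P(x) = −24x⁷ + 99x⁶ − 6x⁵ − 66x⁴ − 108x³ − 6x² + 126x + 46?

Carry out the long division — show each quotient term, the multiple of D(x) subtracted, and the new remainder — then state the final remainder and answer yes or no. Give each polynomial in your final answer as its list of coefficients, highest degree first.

R = [1], so D(x) is not a factor of P(x). no

Step 1: lead(−24x⁷ + 99x⁶ − 6x⁵ − 66x⁴ − 108x³ − 6x² + 126x + 46) ÷ lead(D) = −24x⁷ ÷ 3x² = −8x⁵. Subtract (−8x⁵)·D = −24x⁷ + 72x⁶ + 72x⁵. Remainder: 27x⁶ − 78x⁵ − 66x⁴ − 108x³ − 6x² + 126x + 46.
Step 2: lead(27x⁶ − 78x⁵ − 66x⁴ − 108x³ − 6x² + 126x + 46) ÷ lead(D) = 27x⁶ ÷ 3x² = 9x⁴. Subtract (9x⁴)·D = 27x⁶ − 81x⁵ − 81x⁴. Remainder: 3x⁵ + 15x⁴ − 108x³ − 6x² + 126x + 46.
Step 3: lead(3x⁵ + 15x⁴ − 108x³ − 6x² + 126x + 46) ÷ lead(D) = 3x⁵ ÷ 3x² = x³. Subtract (x³)·D = 3x⁵ − 9x⁴ − 9x³. Remainder: 24x⁴ − 99x³ − 6x² + 126x + 46.
Step 4: lead(24x⁴ − 99x³ − 6x² + 126x + 46) ÷ lead(D) = 24x⁴ ÷ 3x² = 8x². Subtract (8x²)·D = 24x⁴ − 72x³ − 72x². Remainder: −27x³ + 66x² + 126x + 46.
Step 5: lead(−27x³ + 66x² + 126x + 46) ÷ lead(D) = −27x³ ÷ 3x² = −9x. Subtract (−9x)·D = −27x³ + 81x² + 81x. Remainder: −15x² + 45x + 46.
Step 6: lead(−15x² + 45x + 46) ÷ lead(D) = −15x² ÷ 3x² = −5. Subtract (−5)·D = −15x² + 45x + 45. Remainder: 1.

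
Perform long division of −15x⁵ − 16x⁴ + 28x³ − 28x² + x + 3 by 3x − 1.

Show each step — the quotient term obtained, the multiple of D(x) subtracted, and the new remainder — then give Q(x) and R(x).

Q(x) = −5x⁴ − 7x³ + 7x² − 7x − 2; R(x) = 1

Step 1: lead(−15x⁵ − 16x⁴ + 28x³ − 28x² + x + 3) ÷ lead(D) = −15x⁵ ÷ 3x = −5x⁴. Subtract (−5x⁴)·D = −15x⁵ + 5x⁴. Remainder: −21x⁴ + 28x³ − 28x² + x + 3.
Step 2: lead(−21x⁴ + 28x³ − 28x² + x + 3) ÷ lead(D) = −21x⁴ ÷ 3x = −7x³. Subtract (−7x³)·D = −21x⁴ + 7x³. Remainder: 21x³ − 28x² + x + 3.
Step 3: lead(21x³ − 28x² + x + 3) ÷ lead(D) = 21x³ ÷ 3x = 7x². Subtract (7x²)·D = 21x³ − 7x². Remainder: −21x² + x + 3.
Step 4: lead(−21x² + x + 3) ÷ lead(D) = −21x² ÷ 3x = −7x. Subtract (−7x)·D = −21x² + 7x. Remainder: −6x + 3.
Step 5: lead(−6x + 3) ÷ lead(D) = −6x ÷ 3x = −2. Subtract (−2)·D = −6x + 2. Remainder: 1.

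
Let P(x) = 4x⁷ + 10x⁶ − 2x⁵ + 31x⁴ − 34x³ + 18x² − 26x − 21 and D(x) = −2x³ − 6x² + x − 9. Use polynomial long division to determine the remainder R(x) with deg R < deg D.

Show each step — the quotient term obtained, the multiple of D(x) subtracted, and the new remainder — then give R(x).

Step 1: lead(4x⁷ + 10x⁶ − 2x⁵ + 31x⁴ − 34x³ + 18x² − 26x − 21) ÷ lead(D) = 4x⁷ ÷ −2x³ = −2x⁴. Subtract (−2x⁴)·D = 4x⁷ + 12x⁶ − 2x⁵ + 18x⁴. Remainder: −2x⁶ + 13x⁴ − 34x³ + 18x² − 26x − 21.
Step 2: lead(−2x⁶ + 13x⁴ − 34x³ + 18x² − 26x − 21) ÷ lead(D) = −2x⁶ ÷ −2x³ = x³. Subtract (x³)·D = −2x⁶ − 6x⁵ + x⁴ − 9x³. Remainder: 6x⁵ + 12x⁴ − 25x³ + 18x² − 26x − 21.
Step 3: lead(6x⁵ + 12x⁴ − 25x³ + 18x² − 26x − 21) ÷ lead(D) = 6x⁵ ÷ −2x³ = −3x². Subtract (−3x²)·D = 6x⁵ + 18x⁴ − 3x³ + 27x². Remainder: −6x⁴ − 22x³ − 9x² − 26x − 21.
Step 4: lead(−6x⁴ − 22x³ − 9x² − 26x − 21) ÷ lead(D) = −6x⁴ ÷ −2x³ = 3x. Subtract (3x)·D = −6x⁴ − 18x³ + 3x² − 27x. Remainder: −4x³ − 12x² + x − 21.
Step 5: lead(−4x³ − 12x² + x − 21) ÷ lead(D) = −4x³ ÷ −2x³ = 2. Subtract (2)·D = −4x³ − 12x² + 2x − 18. Remainder: −x − 3.

R(x) = −x − 3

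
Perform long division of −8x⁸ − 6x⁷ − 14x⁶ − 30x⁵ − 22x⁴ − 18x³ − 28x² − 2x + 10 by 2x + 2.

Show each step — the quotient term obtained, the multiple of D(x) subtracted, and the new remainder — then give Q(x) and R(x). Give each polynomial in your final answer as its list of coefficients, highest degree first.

Step 1: lead(−8x⁸ − 6x⁷ − 14x⁶ − 30x⁵ − 22x⁴ − 18x³ − 28x² − 2x + 10) ÷ lead(D) = −8x⁸ ÷ 2x = −4x⁷. Subtract (−4x⁷)·D = −8x⁸ − 8x⁷. Remainder: 2x⁷ − 14x⁶ − 30x⁵ − 22x⁴ − 18x³ − 28x² − 2x + 10.
Step 2: lead(2x⁷ − 14x⁶ − 30x⁵ − 22x⁴ − 18x³ − 28x² − 2x + 10) ÷ lead(D) = 2x⁷ ÷ 2x = x⁶. Subtract (x⁶)·D = 2x⁷ + 2x⁶. Remainder: −16x⁶ − 30x⁵ − 22x⁴ − 18x³ − 28x² − 2x + 10.
Step 3: lead(−16x⁶ − 30x⁵ − 22x⁴ − 18x³ − 28x² − 2x + 10) ÷ lead(D) = −16x⁶ ÷ 2x = −8x⁵. Subtract (−8x⁵)·D = −16x⁶ − 16x⁵. Remainder: −14x⁵ − 22x⁴ − 18x³ − 28x² − 2x + 10.
Step 4: lead(−14x⁵ − 22x⁴ − 18x³ − 28x² − 2x + 10) ÷ lead(D) = −14x⁵ ÷ 2x = −7x⁴. Subtract (−7x⁴)·D = −14x⁵ − 14x⁴. Remainder: −8x⁴ − 18x³ − 28x² − 2x + 10.
Step 5: lead(−8x⁴ − 18x³ − 28x² − 2x + 10) ÷ lead(D) = −8x⁴ ÷ 2x = −4x³. Subtract (−4x³)·D = −8x⁴ − 8x³. Remainder: −10x³ − 28x² − 2x + 10.
Step 6: lead(−10x³ − 28x² − 2x + 10) ÷ lead(D) = −10x³ ÷ 2x = −5x². Subtract (−5x²)·D = −10x³ − 10x². Remainder: −18x² − 2x + 10.
Step 7: lead(−18x² − 2x + 10) ÷ lead(D) = −18x² ÷ 2x = −9x. Subtract (−9x)·D = −18x² − 18x. Remainder: 16x + 10.
Step 8: lead(16x + 10) ÷ lead(D) = 16x ÷ 2x = 8. Subtract (8)·D = 16x + 16. Remainder: −6.

Q = [-4, 1, -8, -7, -4, -5, -9, 8]; R = [-6]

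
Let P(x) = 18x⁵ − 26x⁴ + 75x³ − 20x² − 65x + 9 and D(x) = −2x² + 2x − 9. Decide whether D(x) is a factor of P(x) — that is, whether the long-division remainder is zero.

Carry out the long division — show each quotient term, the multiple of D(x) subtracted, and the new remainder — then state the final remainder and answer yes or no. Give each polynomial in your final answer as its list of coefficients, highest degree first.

Step 1: lead(18x⁵ − 26x⁴ + 75x³ − 20x² − 65x + 9) ÷ lead(D) = 18x⁵ ÷ −2x² = −9x³. Subtract (−9x³)·D = 18x⁵ − 18x⁴ + 81x³. Remainder: −8x⁴ − 6x³ − 20x² − 65x + 9.
Step 2: lead(−8x⁴ − 6x³ − 20x² − 65x + 9) ÷ lead(D) = −8x⁴ ÷ −2x² = 4x². Subtract (4x²)·D = −8x⁴ + 8x³ − 36x². Remainder: −14x³ + 16x² − 65x + 9.
Step 3: lead(−14x³ + 16x² − 65x + 9) ÷ lead(D) = −14x³ ÷ −2x² = 7x. Subtract (7x)·D = −14x³ + 14x² − 63x. Remainder: 2x² − 2x + 9.
Step 4: lead(2x² − 2x + 9) ÷ lead(D) = 2x² ÷ −2x² = −1. Subtract (−1)·D = 2x² − 2x + 9. Remainder: 0.

R = [0], so D(x) is a factor of P(x). yes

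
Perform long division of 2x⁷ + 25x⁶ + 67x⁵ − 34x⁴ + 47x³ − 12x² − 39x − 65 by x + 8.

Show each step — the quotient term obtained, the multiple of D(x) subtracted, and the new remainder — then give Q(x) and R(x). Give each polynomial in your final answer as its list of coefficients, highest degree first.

Step 1: lead(2x⁷ + 25x⁶ + 67x⁵ − 34x⁴ + 47x³ − 12x² − 39x − 65) ÷ lead(D) = 2x⁷ ÷ x = 2x⁶. Subtract (2x⁶)·D = 2x⁷ + 16x⁶. Remainder: 9x⁶ + 67x⁵ − 34x⁴ + 47x³ − 12x² − 39x − 65.
Step 2: lead(9x⁶ + 67x⁵ − 34x⁴ + 47x³ − 12x² − 39x − 65) ÷ lead(D) = 9x⁶ ÷ x = 9x⁵. Subtract (9x⁵)·D = 9x⁶ + 72x⁵. Remainder: −5x⁵ − 34x⁴ + 47x³ − 12x² − 39x − 65.
Step 3: lead(−5x⁵ − 34x⁴ + 47x³ − 12x² − 39x − 65) ÷ lead(D) = −5x⁵ ÷ x = −5x⁴. Subtract (−5x⁴)·D = −5x⁵ − 40x⁴. Remainder: 6x⁴ + 47x³ − 12x² − 39x − 65.
Step 4: lead(6x⁴ + 47x³ − 12x² − 39x − 65) ÷ lead(D) = 6x⁴ ÷ x = 6x³. Subtract (6x³)·D = 6x⁴ + 48x³. Remainder: −x³ − 12x² − 39x − 65.
Step 5: lead(−x³ − 12x² − 39x − 65) ÷ lead(D) = −x³ ÷ x = −x². Subtract (−x²)·D = −x³ − 8x². Remainder: −4x² − 39x − 65.
Step 6: lead(−4x² − 39x − 65) ÷ lead(D) = −4x² ÷ x = −4x. Subtract (−4x)·D = −4x² − 32x. Remainder: −7x − 65.
Step 7: lead(−7x − 65) ÷ lead(D) = −7x ÷ x = −7. Subtract (−7)·D = −7x − 56. Remainder: −9.

Q = [2, 9, -5, 6, -1, -4, -7]; R = [-9]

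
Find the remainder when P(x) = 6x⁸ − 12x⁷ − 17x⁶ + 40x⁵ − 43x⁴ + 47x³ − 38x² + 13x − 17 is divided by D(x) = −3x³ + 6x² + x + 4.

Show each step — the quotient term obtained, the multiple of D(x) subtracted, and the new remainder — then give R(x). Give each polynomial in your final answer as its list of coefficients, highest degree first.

R = [-5]

Step 1: lead(6x⁸ − 12x⁷ − 17x⁶ + 40x⁵ − 43x⁴ + 47x³ − 38x² + 13x − 17) ÷ lead(D) = 6x⁸ ÷ −3x³ = −2x⁵. Subtract (−2x⁵)·D = 6x⁸ − 12x⁷ − 2x⁶ − 8x⁵. Remainder: −15x⁶ + 48x⁵ − 43x⁴ + 47x³ − 38x² + 13x − 17.
Step 2: lead(−15x⁶ + 48x⁵ − 43x⁴ + 47x³ − 38x² + 13x − 17) ÷ lead(D) = −15x⁶ ÷ −3x³ = 5x³. Subtract (5x³)·D = −15x⁶ + 30x⁵ + 5x⁴ + 20x³. Remainder: 18x⁵ − 48x⁴ + 27x³ − 38x² + 13x − 17.
Step 3: lead(18x⁵ − 48x⁴ + 27x³ − 38x² + 13x − 17) ÷ lead(D) = 18x⁵ ÷ −3x³ = −6x². Subtract (−6x²)·D = 18x⁵ − 36x⁴ − 6x³ − 24x². Remainder: −12x⁴ + 33x³ − 14x² + 13x − 17.
Step 4: lead(−12x⁴ + 33x³ − 14x² + 13x − 17) ÷ lead(D) = −12x⁴ ÷ −3x³ = 4x. Subtract (4x)·D = −12x⁴ + 24x³ + 4x² + 16x. Remainder: 9x³ − 18x² − 3x − 17.
Step 5: lead(9x³ − 18x² − 3x − 17) ÷ lead(D) = 9x³ ÷ −3x³ = −3. Subtract (−3)·D = 9x³ − 18x² − 3x − 12. Remainder: −5.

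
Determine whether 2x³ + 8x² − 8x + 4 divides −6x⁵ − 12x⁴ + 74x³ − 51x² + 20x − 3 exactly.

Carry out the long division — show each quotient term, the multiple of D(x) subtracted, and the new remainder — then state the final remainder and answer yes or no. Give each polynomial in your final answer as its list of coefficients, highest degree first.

Step 1: lead(−6x⁵ − 12x⁴ + 74x³ − 51x² + 20x − 3) ÷ lead(D) = −6x⁵ ÷ 2x³ = −3x². Subtract (−3x²)·D = −6x⁵ − 24x⁴ + 24x³ − 12x². Remainder: 12x⁴ + 50x³ − 39x² + 20x − 3.
Step 2: lead(12x⁴ + 50x³ − 39x² + 20x − 3) ÷ lead(D) = 12x⁴ ÷ 2x³ = 6x. Subtract (6x)·D = 12x⁴ + 48x³ − 48x² + 24x. Remainder: 2x³ + 9x² − 4x − 3.
Step 3: lead(2x³ + 9x² − 4x − 3) ÷ lead(D) = 2x³ ÷ 2x³ = 1. Subtract (1)·D = 2x³ + 8x² − 8x + 4. Remainder: x² + 4x − 7.

R = [1, 4, -7], so D(x) is not a factor of P(x). no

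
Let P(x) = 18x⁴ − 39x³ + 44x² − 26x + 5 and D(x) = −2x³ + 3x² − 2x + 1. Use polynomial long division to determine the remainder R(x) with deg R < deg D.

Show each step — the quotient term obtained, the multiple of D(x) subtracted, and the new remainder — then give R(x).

R(x) = 8x² − 5x − 1

Step 1: lead(18x⁴ − 39x³ + 44x² − 26x + 5) ÷ lead(D) = 18x⁴ ÷ −2x³ = −9x. Subtract (−9x)·D = 18x⁴ − 27x³ + 18x² − 9x. Remainder: −12x³ + 26x² − 17x + 5.
Step 2: lead(−12x³ + 26x² − 17x + 5) ÷ lead(D) = −12x³ ÷ −2x³ = 6. Subtract (6)·D = −12x³ + 18x² − 12x + 6. Remainder: 8x² − 5x − 1.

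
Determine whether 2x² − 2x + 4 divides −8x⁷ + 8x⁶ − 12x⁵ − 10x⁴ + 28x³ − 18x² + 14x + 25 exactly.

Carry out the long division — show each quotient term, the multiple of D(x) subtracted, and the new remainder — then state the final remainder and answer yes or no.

Step 1: lead(−8x⁷ + 8x⁶ − 12x⁵ − 10x⁴ + 28x³ − 18x² + 14x + 25) ÷ lead(D) = −8x⁷ ÷ 2x² = −4x⁵. Subtract (−4x⁵)·D = −8x⁷ + 8x⁶ − 16x⁵. Remainder: 4x⁵ − 10x⁴ + 28x³ − 18x² + 14x + 25.
Step 2: lead(4x⁵ − 10x⁴ + 28x³ − 18x² + 14x + 25) ÷ lead(D) = 4x⁵ ÷ 2x² = 2x³. Subtract (2x³)·D = 4x⁵ − 4x⁴ + 8x³. Remainder: −6x⁴ + 20x³ − 18x² + 14x + 25.
Step 3: lead(−6x⁴ + 20x³ − 18x² + 14x + 25) ÷ lead(D) = −6x⁴ ÷ 2x² = −3x². Subtract (−3x²)·D = −6x⁴ + 6x³ − 12x². Remainder: 14x³ − 6x² + 14x + 25.
Step 4: lead(14x³ − 6x² + 14x + 25) ÷ lead(D) = 14x³ ÷ 2x² = 7x. Subtract (7x)·D = 14x³ − 14x² + 28x. Remainder: 8x² − 14x + 25.
Step 5: lead(8x² − 14x + 25) ÷ lead(D) = 8x² ÷ 2x² = 4. Subtract (4)·D = 8x² − 8x + 16. Remainder: −6x + 9.

R(x) = −6x + 9, so D(x) is not a factor of P(x). no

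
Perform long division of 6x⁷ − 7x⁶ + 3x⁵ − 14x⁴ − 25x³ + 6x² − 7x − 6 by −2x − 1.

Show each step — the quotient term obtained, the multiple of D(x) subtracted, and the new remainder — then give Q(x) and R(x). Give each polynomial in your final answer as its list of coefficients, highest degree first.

Step 1: lead(6x⁷ − 7x⁶ + 3x⁵ − 14x⁴ − 25x³ + 6x² − 7x − 6) ÷ lead(D) = 6x⁷ ÷ −2x = −3x⁶. Subtract (−3x⁶)·D = 6x⁷ + 3x⁶. Remainder: −10x⁶ + 3x⁵ − 14x⁴ − 25x³ + 6x² − 7x − 6.
Step 2: lead(−10x⁶ + 3x⁵ − 14x⁴ − 25x³ + 6x² − 7x − 6) ÷ lead(D) = −10x⁶ ÷ −2x = 5x⁵. Subtract (5x⁵)·D = −10x⁶ − 5x⁵. Remainder: 8x⁵ − 14x⁴ − 25x³ + 6x² − 7x − 6.
Step 3: lead(8x⁵ − 14x⁴ − 25x³ + 6x² − 7x − 6) ÷ lead(D) = 8x⁵ ÷ −2x = −4x⁴. Subtract (−4x⁴)·D = 8x⁵ + 4x⁴. Remainder: −18x⁴ − 25x³ + 6x² − 7x − 6.
Step 4: lead(−18x⁴ − 25x³ + 6x² − 7x − 6) ÷ lead(D) = −18x⁴ ÷ −2x = 9x³. Subtract (9x³)·D = −18x⁴ − 9x³. Remainder: −16x³ + 6x² − 7x − 6.
Step 5: lead(−16x³ + 6x² − 7x − 6) ÷ lead(D) = −16x³ ÷ −2x = 8x². Subtract (8x²)·D = −16x³ − 8x². Remainder: 14x² − 7x − 6.
Step 6: lead(14x² − 7x − 6) ÷ lead(D) = 14x² ÷ −2x = −7x. Subtract (−7x)·D = 14x² + 7x. Remainder: −14x − 6.
Step 7: lead(−14x − 6) ÷ lead(D) = −14x ÷ −2x = 7. Subtract (7)·D = −14x − 7. Remainder: 1.

Q = [-3, 5, -4, 9, 8, -7, 7]; R = [1]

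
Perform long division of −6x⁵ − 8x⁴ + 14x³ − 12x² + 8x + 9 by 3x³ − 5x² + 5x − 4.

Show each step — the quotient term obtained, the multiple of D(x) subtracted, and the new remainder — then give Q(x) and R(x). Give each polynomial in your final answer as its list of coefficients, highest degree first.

Step 1: lead(−6x⁵ − 8x⁴ + 14x³ − 12x² + 8x + 9) ÷ lead(D) = −6x⁵ ÷ 3x³ = −2x². Subtract (−2x²)·D = −6x⁵ + 10x⁴ − 10x³ + 8x². Remainder: −18x⁴ + 24x³ − 20x² + 8x + 9.
Step 2: lead(−18x⁴ + 24x³ − 20x² + 8x + 9) ÷ lead(D) = −18x⁴ ÷ 3x³ = −6x. Subtract (−6x)·D = −18x⁴ + 30x³ − 30x² + 24x. Remainder: −6x³ + 10x² − 16x + 9.
Step 3: lead(−6x³ + 10x² − 16x + 9) ÷ lead(D) = −6x³ ÷ 3x³ = −2. Subtract (−2)·D = −6x³ + 10x² − 10x + 8. Remainder: −6x + 1.

Q = [-2, -6, -2]; R = [-6, 1]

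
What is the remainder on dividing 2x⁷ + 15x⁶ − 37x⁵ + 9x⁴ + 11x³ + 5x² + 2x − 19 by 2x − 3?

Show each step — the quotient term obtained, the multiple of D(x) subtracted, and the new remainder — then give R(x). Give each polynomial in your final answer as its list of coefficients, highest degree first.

Step 1: lead(2x⁷ + 15x⁶ − 37x⁵ + 9x⁴ + 11x³ + 5x² + 2x − 19) ÷ lead(D) = 2x⁷ ÷ 2x = x⁶. Subtract (x⁶)·D = 2x⁷ − 3x⁶. Remainder: 18x⁶ − 37x⁵ + 9x⁴ + 11x³ + 5x² + 2x − 19.
Step 2: lead(18x⁶ − 37x⁵ + 9x⁴ + 11x³ + 5x² + 2x − 19) ÷ lead(D) = 18x⁶ ÷ 2x = 9x⁵. Subtract (9x⁵)·D = 18x⁶ − 27x⁵. Remainder: −10x⁵ + 9x⁴ + 11x³ + 5x² + 2x − 19.
Step 3: lead(−10x⁵ + 9x⁴ + 11x³ + 5x² + 2x − 19) ÷ lead(D) = −10x⁵ ÷ 2x = −5x⁴. Subtract (−5x⁴)·D = −10x⁵ + 15x⁴. Remainder: −6x⁴ + 11x³ + 5x² + 2x − 19.
Step 4: lead(−6x⁴ + 11x³ + 5x² + 2x − 19) ÷ lead(D) = −6x⁴ ÷ 2x = −3x³. Subtract (−3x³)·D = −6x⁴ + 9x³. Remainder: 2x³ + 5x² + 2x − 19.
Step 5: lead(2x³ + 5x² + 2x − 19) ÷ lead(D) = 2x³ ÷ 2x = x². Subtract (x²)·D = 2x³ − 3x². Remainder: 8x² + 2x − 19.
Step 6: lead(8x² + 2x − 19) ÷ lead(D) = 8x² ÷ 2x = 4x. Subtract (4x)·D = 8x² − 12x. Remainder: 14x − 19.
Step 7: lead(14x − 19) ÷ lead(D) = 14x ÷ 2x = 7. Subtract (7)·D = 14x − 21. Remainder: 2.

R = [2]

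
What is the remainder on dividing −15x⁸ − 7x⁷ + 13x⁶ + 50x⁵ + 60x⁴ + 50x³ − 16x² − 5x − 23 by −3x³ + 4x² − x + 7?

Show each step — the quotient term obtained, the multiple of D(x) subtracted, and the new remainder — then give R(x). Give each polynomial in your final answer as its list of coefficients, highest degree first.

Step 1: lead(−15x⁸ − 7x⁷ + 13x⁶ + 50x⁵ + 60x⁴ + 50x³ − 16x² − 5x − 23) ÷ lead(D) = −15x⁸ ÷ −3x³ = 5x⁵. Subtract (5x⁵)·D = −15x⁸ + 20x⁷ − 5x⁶ + 35x⁵. Remainder: −27x⁷ + 18x⁶ + 15x⁵ + 60x⁴ + 50x³ − 16x² − 5x − 23.
Step 2: lead(−27x⁷ + 18x⁶ + 15x⁵ + 60x⁴ + 50x³ − 16x² − 5x − 23) ÷ lead(D) = −27x⁷ ÷ −3x³ = 9x⁴. Subtract (9x⁴)·D = −27x⁷ + 36x⁶ − 9x⁵ + 63x⁴. Remainder: −18x⁶ + 24x⁵ − 3x⁴ + 50x³ − 16x² − 5x − 23.
Step 3: lead(−18x⁶ + 24x⁵ − 3x⁴ + 50x³ − 16x² − 5x − 23) ÷ lead(D) = −18x⁶ ÷ −3x³ = 6x³. Subtract (6x³)·D = −18x⁶ + 24x⁵ − 6x⁴ + 42x³. Remainder: 3x⁴ + 8x³ − 16x² − 5x − 23.
Step 4: lead(3x⁴ + 8x³ − 16x² − 5x − 23) ÷ lead(D) = 3x⁴ ÷ −3x³ = −x. Subtract (−x)·D = 3x⁴ − 4x³ + x² − 7x. Remainder: 12x³ − 17x² + 2x − 23.
Step 5: lead(12x³ − 17x² + 2x − 23) ÷ lead(D) = 12x³ ÷ −3x³ = −4. Subtract (−4)·D = 12x³ − 16x² + 4x − 28. Remainder: −x² − 2x + 5.

R = [-1, -2, 5]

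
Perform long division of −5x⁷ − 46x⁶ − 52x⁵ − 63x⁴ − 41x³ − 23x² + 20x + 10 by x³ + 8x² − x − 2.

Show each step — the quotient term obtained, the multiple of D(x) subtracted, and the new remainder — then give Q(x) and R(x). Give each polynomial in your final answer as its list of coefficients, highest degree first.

Q = [-5, -6, -9, -7, -6]; R = [-2]

Step 1: lead(−5x⁷ − 46x⁶ − 52x⁵ − 63x⁴ − 41x³ − 23x² + 20x + 10) ÷ lead(D) = −5x⁷ ÷ x³ = −5x⁴. Subtract (−5x⁴)·D = −5x⁷ − 40x⁶ + 5x⁵ + 10x⁴. Remainder: −6x⁶ − 57x⁵ − 73x⁴ − 41x³ − 23x² + 20x + 10.
Step 2: lead(−6x⁶ − 57x⁵ − 73x⁴ − 41x³ − 23x² + 20x + 10) ÷ lead(D) = −6x⁶ ÷ x³ = −6x³. Subtract (−6x³)·D = −6x⁶ − 48x⁵ + 6x⁴ + 12x³. Remainder: −9x⁵ − 79x⁴ − 53x³ − 23x² + 20x + 10.
Step 3: lead(−9x⁵ − 79x⁴ − 53x³ − 23x² + 20x + 10) ÷ lead(D) = −9x⁵ ÷ x³ = −9x². Subtract (−9x²)·D = −9x⁵ − 72x⁴ + 9x³ + 18x². Remainder: −7x⁴ − 62x³ − 41x² + 20x + 10.
Step 4: lead(−7x⁴ − 62x³ − 41x² + 20x + 10) ÷ lead(D) = −7x⁴ ÷ x³ = −7x. Subtract (−7x)·D = −7x⁴ − 56x³ + 7x² + 14x. Remainder: −6x³ − 48x² + 6x + 10.
Step 5: lead(−6x³ − 48x² + 6x + 10) ÷ lead(D) = −6x³ ÷ x³ = −6. Subtract (−6)·D = −6x³ − 48x² + 6x + 12. Remainder: −2.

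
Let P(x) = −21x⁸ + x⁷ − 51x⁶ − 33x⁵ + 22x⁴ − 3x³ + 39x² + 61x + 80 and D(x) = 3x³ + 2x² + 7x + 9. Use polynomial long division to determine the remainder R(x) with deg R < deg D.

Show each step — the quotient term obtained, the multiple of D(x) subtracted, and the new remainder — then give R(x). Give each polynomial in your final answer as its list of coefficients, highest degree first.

R = [7, -4, 8]

Step 1: lead(−21x⁸ + x⁷ − 51x⁶ − 33x⁵ + 22x⁴ − 3x³ + 39x² + 61x + 80) ÷ lead(D) = −21x⁸ ÷ 3x³ = −7x⁵. Subtract (−7x⁵)·D = −21x⁸ − 14x⁷ − 49x⁶ − 63x⁵. Remainder: 15x⁷ − 2x⁶ + 30x⁵ + 22x⁴ − 3x³ + 39x² + 61x + 80.
Step 2: lead(15x⁷ − 2x⁶ + 30x⁵ + 22x⁴ − 3x³ + 39x² + 61x + 80) ÷ lead(D) = 15x⁷ ÷ 3x³ = 5x⁴. Subtract (5x⁴)·D = 15x⁷ + 10x⁶ + 35x⁵ + 45x⁴. Remainder: −12x⁶ − 5x⁵ − 23x⁴ − 3x³ + 39x² + 61x + 80.
Step 3: lead(−12x⁶ − 5x⁵ − 23x⁴ − 3x³ + 39x² + 61x + 80) ÷ lead(D) = −12x⁶ ÷ 3x³ = −4x³. Subtract (−4x³)·D = −12x⁶ − 8x⁵ − 28x⁴ − 36x³. Remainder: 3x⁵ + 5x⁴ + 33x³ + 39x² + 61x + 80.
Step 4: lead(3x⁵ + 5x⁴ + 33x³ + 39x² + 61x + 80) ÷ lead(D) = 3x⁵ ÷ 3x³ = x². Subtract (x²)·D = 3x⁵ + 2x⁴ + 7x³ + 9x². Remainder: 3x⁴ + 26x³ + 30x² + 61x + 80.
Step 5: lead(3x⁴ + 26x³ + 30x² + 61x + 80) ÷ lead(D) = 3x⁴ ÷ 3x³ = x. Subtract (x)·D = 3x⁴ + 2x³ + 7x² + 9x. Remainder: 24x³ + 23x² + 52x + 80.
Step 6: lead(24x³ + 23x² + 52x + 80) ÷ lead(D) = 24x³ ÷ 3x³ = 8. Subtract (8)·D = 24x³ + 16x² + 56x + 72. Remainder: 7x² − 4x + 8.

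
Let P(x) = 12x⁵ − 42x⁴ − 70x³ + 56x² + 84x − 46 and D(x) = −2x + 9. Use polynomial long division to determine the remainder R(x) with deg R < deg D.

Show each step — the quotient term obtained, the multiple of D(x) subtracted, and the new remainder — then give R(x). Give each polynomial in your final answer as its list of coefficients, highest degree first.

Step 1: lead(12x⁵ − 42x⁴ − 70x³ + 56x² + 84x − 46) ÷ lead(D) = 12x⁵ ÷ −2x = −6x⁴. Subtract (−6x⁴)·D = 12x⁵ − 54x⁴. Remainder: 12x⁴ − 70x³ + 56x² + 84x − 46.
Step 2: lead(12x⁴ − 70x³ + 56x² + 84x − 46) ÷ lead(D) = 12x⁴ ÷ −2x = −6x³. Subtract (−6x³)·D = 12x⁴ − 54x³. Remainder: −16x³ + 56x² + 84x − 46.
Step 3: lead(−16x³ + 56x² + 84x − 46) ÷ lead(D) = −16x³ ÷ −2x = 8x². Subtract (8x²)·D = −16x³ + 72x². Remainder: −16x² + 84x − 46.
Step 4: lead(−16x² + 84x − 46) ÷ lead(D) = −16x² ÷ −2x = 8x. Subtract (8x)·D = −16x² + 72x. Remainder: 12x − 46.
Step 5: lead(12x − 46) ÷ lead(D) = 12x ÷ −2x = −6. Subtract (−6)·D = 12x − 54. Remainder: 8.

R = [8]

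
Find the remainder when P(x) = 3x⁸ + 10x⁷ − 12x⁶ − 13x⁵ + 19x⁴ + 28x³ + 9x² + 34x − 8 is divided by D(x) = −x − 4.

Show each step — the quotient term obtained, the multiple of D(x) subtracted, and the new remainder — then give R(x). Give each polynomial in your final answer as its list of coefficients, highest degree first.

R = [0]

Step 1: lead(3x⁸ + 10x⁷ − 12x⁶ − 13x⁵ + 19x⁴ + 28x³ + 9x² + 34x − 8) ÷ lead(D) = 3x⁸ ÷ −x = −3x⁷. Subtract (−3x⁷)·D = 3x⁸ + 12x⁷. Remainder: −2x⁷ − 12x⁶ − 13x⁵ + 19x⁴ + 28x³ + 9x² + 34x − 8.
Step 2: lead(−2x⁷ − 12x⁶ − 13x⁵ + 19x⁴ + 28x³ + 9x² + 34x − 8) ÷ lead(D) = −2x⁷ ÷ −x = 2x⁶. Subtract (2x⁶)·D = −2x⁷ − 8x⁶. Remainder: −4x⁶ − 13x⁵ + 19x⁴ + 28x³ + 9x² + 34x − 8.
Step 3: lead(−4x⁶ − 13x⁵ + 19x⁴ + 28x³ + 9x² + 34x − 8) ÷ lead(D) = −4x⁶ ÷ −x = 4x⁵. Subtract (4x⁵)·D = −4x⁶ − 16x⁵. Remainder: 3x⁵ + 19x⁴ + 28x³ + 9x² + 34x − 8.
Step 4: lead(3x⁵ + 19x⁴ + 28x³ + 9x² + 34x − 8) ÷ lead(D) = 3x⁵ ÷ −x = −3x⁴. Subtract (−3x⁴)·D = 3x⁵ + 12x⁴. Remainder: 7x⁴ + 28x³ + 9x² + 34x − 8.
Step 5: lead(7x⁴ + 28x³ + 9x² + 34x − 8) ÷ lead(D) = 7x⁴ ÷ −x = −7x³. Subtract (−7x³)·D = 7x⁴ + 28x³. Remainder: 9x² + 34x − 8.
Step 6: lead(9x² + 34x − 8) ÷ lead(D) = 9x² ÷ −x = −9x. Subtract (−9x)·D = 9x² + 36x. Remainder: −2x − 8.
Step 7: lead(−2x − 8) ÷ lead(D) = −2x ÷ −x = 2. Subtract (2)·D = −2x − 8. Remainder: 0.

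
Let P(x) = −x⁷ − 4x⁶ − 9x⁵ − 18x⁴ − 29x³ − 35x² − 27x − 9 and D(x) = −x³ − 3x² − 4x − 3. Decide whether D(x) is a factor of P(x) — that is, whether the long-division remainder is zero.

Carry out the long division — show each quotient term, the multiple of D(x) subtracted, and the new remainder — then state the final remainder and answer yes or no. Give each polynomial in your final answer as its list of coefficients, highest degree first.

R = [0], so D(x) is a factor of P(x). yes

Step 1: lead(−x⁷ − 4x⁶ − 9x⁵ − 18x⁴ − 29x³ − 35x² − 27x − 9) ÷ lead(D) = −x⁷ ÷ −x³ = x⁴. Subtract (x⁴)·D = −x⁷ − 3x⁶ − 4x⁵ − 3x⁴. Remainder: −x⁶ − 5x⁵ − 15x⁴ − 29x³ − 35x² − 27x − 9.
Step 2: lead(−x⁶ − 5x⁵ − 15x⁴ − 29x³ − 35x² − 27x − 9) ÷ lead(D) = −x⁶ ÷ −x³ = x³. Subtract (x³)·D = −x⁶ − 3x⁵ − 4x⁴ − 3x³. Remainder: −2x⁵ − 11x⁴ − 26x³ − 35x² − 27x − 9.
Step 3: lead(−2x⁵ − 11x⁴ − 26x³ − 35x² − 27x − 9) ÷ lead(D) = −2x⁵ ÷ −x³ = 2x². Subtract (2x²)·D = −2x⁵ − 6x⁴ − 8x³ − 6x². Remainder: −5x⁴ − 18x³ − 29x² − 27x − 9.
Step 4: lead(−5x⁴ − 18x³ − 29x² − 27x − 9) ÷ lead(D) = −5x⁴ ÷ −x³ = 5x. Subtract (5x)·D = −5x⁴ − 15x³ − 20x² − 15x. Remainder: −3x³ − 9x² − 12x − 9.
Step 5: lead(−3x³ − 9x² − 12x − 9) ÷ lead(D) = −3x³ ÷ −x³ = 3. Subtract (3)·D = −3x³ − 9x² − 12x − 9. Remainder: 0.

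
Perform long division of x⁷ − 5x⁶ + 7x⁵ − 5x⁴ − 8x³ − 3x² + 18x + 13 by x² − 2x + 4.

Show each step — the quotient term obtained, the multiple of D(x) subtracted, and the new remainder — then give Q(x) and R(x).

Step 1: lead(x⁷ − 5x⁶ + 7x⁵ − 5x⁴ − 8x³ − 3x² + 18x + 13) ÷ lead(D) = x⁷ ÷ x² = x⁵. Subtract (x⁵)·D = x⁷ − 2x⁶ + 4x⁵. Remainder: −3x⁶ + 3x⁵ − 5x⁴ − 8x³ − 3x² + 18x + 13.
Step 2: lead(−3x⁶ + 3x⁵ − 5x⁴ − 8x³ − 3x² + 18x + 13) ÷ lead(D) = −3x⁶ ÷ x² = −3x⁴. Subtract (−3x⁴)·D = −3x⁶ + 6x⁵ − 12x⁴. Remainder: −3x⁵ + 7x⁴ − 8x³ − 3x² + 18x + 13.
Step 3: lead(−3x⁵ + 7x⁴ − 8x³ − 3x² + 18x + 13) ÷ lead(D) = −3x⁵ ÷ x² = −3x³. Subtract (−3x³)·D = −3x⁵ + 6x⁴ − 12x³. Remainder: x⁴ + 4x³ − 3x² + 18x + 13.
Step 4: lead(x⁴ + 4x³ − 3x² + 18x + 13) ÷ lead(D) = x⁴ ÷ x² = x². Subtract (x²)·D = x⁴ − 2x³ + 4x². Remainder: 6x³ − 7x² + 18x + 13.
Step 5: lead(6x³ − 7x² + 18x + 13) ÷ lead(D) = 6x³ ÷ x² = 6x. Subtract (6x)·D = 6x³ − 12x² + 24x. Remainder: 5x² − 6x + 13.
Step 6: lead(5x² − 6x + 13) ÷ lead(D) = 5x² ÷ x² = 5. Subtract (5)·D = 5x² − 10x + 20. Remainder: 4x − 7.

Q(x) = x⁵ − 3x⁴ − 3x³ + x² + 6x + 5; R(x) = 4x − 7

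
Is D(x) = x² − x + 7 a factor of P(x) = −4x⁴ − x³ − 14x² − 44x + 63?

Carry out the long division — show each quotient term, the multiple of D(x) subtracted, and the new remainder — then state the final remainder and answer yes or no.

Step 1: lead(−4x⁴ − x³ − 14x² − 44x + 63) ÷ lead(D) = −4x⁴ ÷ x² = −4x². Subtract (−4x²)·D = −4x⁴ + 4x³ − 28x². Remainder: −5x³ + 14x² − 44x + 63.
Step 2: lead(−5x³ + 14x² − 44x + 63) ÷ lead(D) = −5x³ ÷ x² = −5x. Subtract (−5x)·D = −5x³ + 5x² − 35x. Remainder: 9x² − 9x + 63.
Step 3: lead(9x² − 9x + 63) ÷ lead(D) = 9x² ÷ x² = 9. Subtract (9)·D = 9x² − 9x + 63. Remainder: 0.

R(x) = 0, so D(x) is a factor of P(x). yes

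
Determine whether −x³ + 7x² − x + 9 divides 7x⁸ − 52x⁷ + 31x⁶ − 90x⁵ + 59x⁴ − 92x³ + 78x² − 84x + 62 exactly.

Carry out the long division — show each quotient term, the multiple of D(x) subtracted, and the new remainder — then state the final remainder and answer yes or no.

R(x) = x² − 6x + 8, so D(x) is not a factor of P(x). no

Step 1: lead(7x⁸ − 52x⁷ + 31x⁶ − 90x⁵ + 59x⁴ − 92x³ + 78x² − 84x + 62) ÷ lead(D) = 7x⁸ ÷ −x³ = −7x⁵. Subtract (−7x⁵)·D = 7x⁸ − 49x⁷ + 7x⁶ − 63x⁵. Remainder: −3x⁷ + 24x⁶ − 27x⁵ + 59x⁴ − 92x³ + 78x² − 84x + 62.
Step 2: lead(−3x⁷ + 24x⁶ − 27x⁵ + 59x⁴ − 92x³ + 78x² − 84x + 62) ÷ lead(D) = −3x⁷ ÷ −x³ = 3x⁴. Subtract (3x⁴)·D = −3x⁷ + 21x⁶ − 3x⁵ + 27x⁴. Remainder: 3x⁶ − 24x⁵ + 32x⁴ − 92x³ + 78x² − 84x + 62.
Step 3: lead(3x⁶ − 24x⁵ + 32x⁴ − 92x³ + 78x² − 84x + 62) ÷ lead(D) = 3x⁶ ÷ −x³ = −3x³. Subtract (−3x³)·D = 3x⁶ − 21x⁵ + 3x⁴ − 27x³. Remainder: −3x⁵ + 29x⁴ − 65x³ + 78x² − 84x + 62.
Step 4: lead(−3x⁵ + 29x⁴ − 65x³ + 78x² − 84x + 62) ÷ lead(D) = −3x⁵ ÷ −x³ = 3x². Subtract (3x²)·D = −3x⁵ + 21x⁴ − 3x³ + 27x². Remainder: 8x⁴ − 62x³ + 51x² − 84x + 62.
Step 5: lead(8x⁴ − 62x³ + 51x² − 84x + 62) ÷ lead(D) = 8x⁴ ÷ −x³ = −8x. Subtract (−8x)·D = 8x⁴ − 56x³ + 8x² − 72x. Remainder: −6x³ + 43x² − 12x + 62.
Step 6: lead(−6x³ + 43x² − 12x + 62) ÷ lead(D) = −6x³ ÷ −x³ = 6. Subtract (6)·D = −6x³ + 42x² − 6x + 54. Remainder: x² − 6x + 8.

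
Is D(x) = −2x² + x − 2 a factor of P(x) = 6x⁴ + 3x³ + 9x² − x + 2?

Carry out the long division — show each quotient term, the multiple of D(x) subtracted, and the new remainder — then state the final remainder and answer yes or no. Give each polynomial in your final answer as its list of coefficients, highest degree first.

R = [-4, -4], so D(x) is not a factor of P(x). no

Step 1: lead(6x⁴ + 3x³ + 9x² − x + 2) ÷ lead(D) = 6x⁴ ÷ −2x² = −3x². Subtract (−3x²)·D = 6x⁴ − 3x³ + 6x². Remainder: 6x³ + 3x² − x + 2.
Step 2: lead(6x³ + 3x² − x + 2) ÷ lead(D) = 6x³ ÷ −2x² = −3x. Subtract (−3x)·D = 6x³ − 3x² + 6x. Remainder: 6x² − 7x + 2.
Step 3: lead(6x² − 7x + 2) ÷ lead(D) = 6x² ÷ −2x² = −3. Subtract (−3)·D = 6x² − 3x + 6. Remainder: −4x − 4.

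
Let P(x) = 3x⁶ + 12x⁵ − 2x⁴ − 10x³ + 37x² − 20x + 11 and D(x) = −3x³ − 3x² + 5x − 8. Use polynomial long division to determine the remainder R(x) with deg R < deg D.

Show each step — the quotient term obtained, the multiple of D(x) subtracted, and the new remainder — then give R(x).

R(x) = x + 3

Step 1: lead(3x⁶ + 12x⁵ − 2x⁴ − 10x³ + 37x² − 20x + 11) ÷ lead(D) = 3x⁶ ÷ −3x³ = −x³. Subtract (−x³)·D = 3x⁶ + 3x⁵ − 5x⁴ + 8x³. Remainder: 9x⁵ + 3x⁴ − 18x³ + 37x² − 20x + 11.
Step 2: lead(9x⁵ + 3x⁴ − 18x³ + 37x² − 20x + 11) ÷ lead(D) = 9x⁵ ÷ −3x³ = −3x². Subtract (−3x²)·D = 9x⁵ + 9x⁴ − 15x³ + 24x². Remainder: −6x⁴ − 3x³ + 13x² − 20x + 11.
Step 3: lead(−6x⁴ − 3x³ + 13x² − 20x + 11) ÷ lead(D) = −6x⁴ ÷ −3x³ = 2x. Subtract (2x)·D = −6x⁴ − 6x³ + 10x² − 16x. Remainder: 3x³ + 3x² − 4x + 11.
Step 4: lead(3x³ + 3x² − 4x + 11) ÷ lead(D) = 3x³ ÷ −3x³ = −1. Subtract (−1)·D = 3x³ + 3x² − 5x + 8. Remainder: x + 3.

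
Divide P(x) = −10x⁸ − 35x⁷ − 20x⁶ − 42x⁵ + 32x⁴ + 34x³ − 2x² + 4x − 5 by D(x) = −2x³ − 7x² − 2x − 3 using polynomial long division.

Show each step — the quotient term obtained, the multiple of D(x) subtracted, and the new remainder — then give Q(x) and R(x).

Q(x) = 5x⁵ + 5x³ − 4x² − 7x + 4; R(x) = −9x + 7

Step 1: lead(−10x⁸ − 35x⁷ − 20x⁶ − 42x⁵ + 32x⁴ + 34x³ − 2x² + 4x − 5) ÷ lead(D) = −10x⁸ ÷ −2x³ = 5x⁵. Subtract (5x⁵)·D = −10x⁸ − 35x⁷ − 10x⁶ − 15x⁵. Remainder: −10x⁶ − 27x⁵ + 32x⁴ + 34x³ − 2x² + 4x − 5.
Step 2: lead(−10x⁶ − 27x⁵ + 32x⁴ + 34x³ − 2x² + 4x − 5) ÷ lead(D) = −10x⁶ ÷ −2x³ = 5x³. Subtract (5x³)·D = −10x⁶ − 35x⁵ − 10x⁴ − 15x³. Remainder: 8x⁵ + 42x⁴ + 49x³ − 2x² + 4x − 5.
Step 3: lead(8x⁵ + 42x⁴ + 49x³ − 2x² + 4x − 5) ÷ lead(D) = 8x⁵ ÷ −2x³ = −4x². Subtract (−4x²)·D = 8x⁵ + 28x⁴ + 8x³ + 12x². Remainder: 14x⁴ + 41x³ − 14x² + 4x − 5.
Step 4: lead(14x⁴ + 41x³ − 14x² + 4x − 5) ÷ lead(D) = 14x⁴ ÷ −2x³ = −7x. Subtract (−7x)·D = 14x⁴ + 49x³ + 14x² + 21x. Remainder: −8x³ − 28x² − 17x − 5.
Step 5: lead(−8x³ − 28x² − 17x − 5) ÷ lead(D) = −8x³ ÷ −2x³ = 4. Subtract (4)·D = −8x³ − 28x² − 8x − 12. Remainder: −9x + 7.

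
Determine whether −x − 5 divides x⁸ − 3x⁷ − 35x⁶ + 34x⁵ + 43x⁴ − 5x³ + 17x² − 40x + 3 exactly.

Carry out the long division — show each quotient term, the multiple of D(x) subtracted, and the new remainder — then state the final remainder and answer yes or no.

R(x) = 3, so D(x) is not a factor of P(x). no

Step 1: lead(x⁸ − 3x⁷ − 35x⁶ + 34x⁵ + 43x⁴ − 5x³ + 17x² − 40x + 3) ÷ lead(D) = x⁸ ÷ −x = −x⁷. Subtract (−x⁷)·D = x⁸ + 5x⁷. Remainder: −8x⁷ − 35x⁶ + 34x⁵ + 43x⁴ − 5x³ + 17x² − 40x + 3.
Step 2: lead(−8x⁷ − 35x⁶ + 34x⁵ + 43x⁴ − 5x³ + 17x² − 40x + 3) ÷ lead(D) = −8x⁷ ÷ −x = 8x⁶. Subtract (8x⁶)·D = −8x⁷ − 40x⁶. Remainder: 5x⁶ + 34x⁵ + 43x⁴ − 5x³ + 17x² − 40x + 3.
Step 3: lead(5x⁶ + 34x⁵ + 43x⁴ − 5x³ + 17x² − 40x + 3) ÷ lead(D) = 5x⁶ ÷ −x = −5x⁵. Subtract (−5x⁵)·D = 5x⁶ + 25x⁵. Remainder: 9x⁵ + 43x⁴ − 5x³ + 17x² − 40x + 3.
Step 4: lead(9x⁵ + 43x⁴ − 5x³ + 17x² − 40x + 3) ÷ lead(D) = 9x⁵ ÷ −x = −9x⁴. Subtract (−9x⁴)·D = 9x⁵ + 45x⁴. Remainder: −2x⁴ − 5x³ + 17x² − 40x + 3.
Step 5: lead(−2x⁴ − 5x³ + 17x² − 40x + 3) ÷ lead(D) = −2x⁴ ÷ −x = 2x³. Subtract (2x³)·D = −2x⁴ − 10x³. Remainder: 5x³ + 17x² − 40x + 3.
Step 6: lead(5x³ + 17x² − 40x + 3) ÷ lead(D) = 5x³ ÷ −x = −5x². Subtract (−5x²)·D = 5x³ + 25x². Remainder: −8x² − 40x + 3.
Step 7: lead(−8x² − 40x + 3) ÷ lead(D) = −8x² ÷ −x = 8x. Subtract (8x)·D = −8x² − 40x. Remainder: 3.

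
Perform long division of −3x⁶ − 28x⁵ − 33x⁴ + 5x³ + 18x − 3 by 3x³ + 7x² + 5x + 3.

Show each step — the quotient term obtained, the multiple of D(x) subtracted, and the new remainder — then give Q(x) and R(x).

Step 1: lead(−3x⁶ − 28x⁵ − 33x⁴ + 5x³ + 18x − 3) ÷ lead(D) = −3x⁶ ÷ 3x³ = −x³. Subtract (−x³)·D = −3x⁶ − 7x⁵ − 5x⁴ − 3x³. Remainder: −21x⁵ − 28x⁴ + 8x³ + 18x − 3.
Step 2: lead(−21x⁵ − 28x⁴ + 8x³ + 18x − 3) ÷ lead(D) = −21x⁵ ÷ 3x³ = −7x². Subtract (−7x²)·D = −21x⁵ − 49x⁴ − 35x³ − 21x². Remainder: 21x⁴ + 43x³ + 21x² + 18x − 3.
Step 3: lead(21x⁴ + 43x³ + 21x² + 18x − 3) ÷ lead(D) = 21x⁴ ÷ 3x³ = 7x. Subtract (7x)·D = 21x⁴ + 49x³ + 35x² + 21x. Remainder: −6x³ − 14x² − 3x − 3.
Step 4: lead(−6x³ − 14x² − 3x − 3) ÷ lead(D) = −6x³ ÷ 3x³ = −2. Subtract (−2)·D = −6x³ − 14x² − 10x − 6. Remainder: 7x + 3.

Q(x) = −x³ − 7x² + 7x − 2; R(x) = 7x + 3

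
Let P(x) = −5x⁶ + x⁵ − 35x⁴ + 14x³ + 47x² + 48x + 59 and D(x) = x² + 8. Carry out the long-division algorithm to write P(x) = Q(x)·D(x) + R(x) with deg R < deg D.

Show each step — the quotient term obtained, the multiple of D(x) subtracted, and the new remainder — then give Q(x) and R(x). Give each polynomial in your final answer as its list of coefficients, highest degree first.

Q = [-5, 1, 5, 6, 7]; R = [3]

Step 1: lead(−5x⁶ + x⁵ − 35x⁴ + 14x³ + 47x² + 48x + 59) ÷ lead(D) = −5x⁶ ÷ x² = −5x⁴. Subtract (−5x⁴)·D = −5x⁶ − 40x⁴. Remainder: x⁵ + 5x⁴ + 14x³ + 47x² + 48x + 59.
Step 2: lead(x⁵ + 5x⁴ + 14x³ + 47x² + 48x + 59) ÷ lead(D) = x⁵ ÷ x² = x³. Subtract (x³)·D = x⁵ + 8x³. Remainder: 5x⁴ + 6x³ + 47x² + 48x + 59.
Step 3: lead(5x⁴ + 6x³ + 47x² + 48x + 59) ÷ lead(D) = 5x⁴ ÷ x² = 5x². Subtract (5x²)·D = 5x⁴ + 40x². Remainder: 6x³ + 7x² + 48x + 59.
Step 4: lead(6x³ + 7x² + 48x + 59) ÷ lead(D) = 6x³ ÷ x² = 6x. Subtract (6x)·D = 6x³ + 48x. Remainder: 7x² + 59.
Step 5: lead(7x² + 59) ÷ lead(D) = 7x² ÷ x² = 7. Subtract (7)·D = 7x² + 56. Remainder: 3.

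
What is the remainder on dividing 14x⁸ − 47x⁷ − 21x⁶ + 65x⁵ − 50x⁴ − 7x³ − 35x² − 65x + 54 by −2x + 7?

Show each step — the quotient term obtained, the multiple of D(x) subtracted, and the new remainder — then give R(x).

R(x) = −2

Step 1: lead(14x⁸ − 47x⁷ − 21x⁶ + 65x⁵ − 50x⁴ − 7x³ − 35x² − 65x + 54) ÷ lead(D) = 14x⁸ ÷ −2x = −7x⁷. Subtract (−7x⁷)·D = 14x⁸ − 49x⁷. Remainder: 2x⁷ − 21x⁶ + 65x⁵ − 50x⁴ − 7x³ − 35x² − 65x + 54.
Step 2: lead(2x⁷ − 21x⁶ + 65x⁵ − 50x⁴ − 7x³ − 35x² − 65x + 54) ÷ lead(D) = 2x⁷ ÷ −2x = −x⁶. Subtract (−x⁶)·D = 2x⁷ − 7x⁶. Remainder: −14x⁶ + 65x⁵ − 50x⁴ − 7x³ − 35x² − 65x + 54.
Step 3: lead(−14x⁶ + 65x⁵ − 50x⁴ − 7x³ − 35x² − 65x + 54) ÷ lead(D) = −14x⁶ ÷ −2x = 7x⁵. Subtract (7x⁵)·D = −14x⁶ + 49x⁵. Remainder: 16x⁵ − 50x⁴ − 7x³ − 35x² − 65x + 54.
Step 4: lead(16x⁵ − 50x⁴ − 7x³ − 35x² − 65x + 54) ÷ lead(D) = 16x⁵ ÷ −2x = −8x⁴. Subtract (−8x⁴)·D = 16x⁵ − 56x⁴. Remainder: 6x⁴ − 7x³ − 35x² − 65x + 54.
Step 5: lead(6x⁴ − 7x³ − 35x² − 65x + 54) ÷ lead(D) = 6x⁴ ÷ −2x = −3x³. Subtract (−3x³)·D = 6x⁴ − 21x³. Remainder: 14x³ − 35x² − 65x + 54.
Step 6: lead(14x³ − 35x² − 65x + 54) ÷ lead(D) = 14x³ ÷ −2x = −7x². Subtract (−7x²)·D = 14x³ − 49x². Remainder: 14x² − 65x + 54.
Step 7: lead(14x² − 65x + 54) ÷ lead(D) = 14x² ÷ −2x = −7x. Subtract (−7x)·D = 14x² − 49x. Remainder: −16x + 54.
Step 8: lead(−16x + 54) ÷ lead(D) = −16x ÷ −2x = 8. Subtract (8)·D = −16x + 56. Remainder: −2.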